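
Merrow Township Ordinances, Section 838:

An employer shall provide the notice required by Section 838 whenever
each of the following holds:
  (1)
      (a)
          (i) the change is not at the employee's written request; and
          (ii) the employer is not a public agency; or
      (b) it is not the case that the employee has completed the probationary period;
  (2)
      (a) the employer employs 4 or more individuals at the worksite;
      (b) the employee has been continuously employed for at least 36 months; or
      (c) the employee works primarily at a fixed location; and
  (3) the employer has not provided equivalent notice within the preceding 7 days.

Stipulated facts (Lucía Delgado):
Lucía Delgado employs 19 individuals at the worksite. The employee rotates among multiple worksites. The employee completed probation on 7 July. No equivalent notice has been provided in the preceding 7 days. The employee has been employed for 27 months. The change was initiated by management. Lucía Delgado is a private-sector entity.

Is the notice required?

(i) not employee-requested — met.
(ii) not (public agency) — holds.
(a) = T AND T = true.
(b) not (past probation) — fails.
(1): T OR F → true.
(a) ≥ 4 at site — met.
(b) tenure ≥ 36 mo. — not satisfied.
(c) fixed location — not satisfied.
So (2) is satisfied (T OR F OR F).
(3) no recent notice — satisfied.
Overall = T AND T AND T = true.

Yes — required.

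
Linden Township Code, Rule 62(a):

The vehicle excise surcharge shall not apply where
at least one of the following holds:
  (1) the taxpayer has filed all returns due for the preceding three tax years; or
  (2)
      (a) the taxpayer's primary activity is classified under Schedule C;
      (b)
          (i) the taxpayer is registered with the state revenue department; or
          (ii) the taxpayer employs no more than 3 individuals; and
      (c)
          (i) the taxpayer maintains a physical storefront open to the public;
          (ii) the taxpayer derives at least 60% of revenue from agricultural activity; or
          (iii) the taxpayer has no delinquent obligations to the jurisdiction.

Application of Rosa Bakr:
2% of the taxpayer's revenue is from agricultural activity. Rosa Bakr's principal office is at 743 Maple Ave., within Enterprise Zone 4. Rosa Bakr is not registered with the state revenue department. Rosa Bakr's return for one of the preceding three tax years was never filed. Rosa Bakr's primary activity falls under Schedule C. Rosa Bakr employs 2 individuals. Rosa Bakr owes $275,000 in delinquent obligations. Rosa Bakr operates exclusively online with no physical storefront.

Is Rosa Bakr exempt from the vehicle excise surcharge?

(1) returns current — not met.
(a) Schedule C activity — met.
(i) state-registered — not met.
(ii) ≤ 3 employees — satisfied.
(b): F OR T → true.
(i) has storefront — not met.
(ii) ≥60% agricultural — fails.
(iii) no delinquency — not satisfied.
So (c) is not satisfied (F OR F OR F).
(2) = T AND T AND F = false.
Overall: F OR F → false.

No — not exempt.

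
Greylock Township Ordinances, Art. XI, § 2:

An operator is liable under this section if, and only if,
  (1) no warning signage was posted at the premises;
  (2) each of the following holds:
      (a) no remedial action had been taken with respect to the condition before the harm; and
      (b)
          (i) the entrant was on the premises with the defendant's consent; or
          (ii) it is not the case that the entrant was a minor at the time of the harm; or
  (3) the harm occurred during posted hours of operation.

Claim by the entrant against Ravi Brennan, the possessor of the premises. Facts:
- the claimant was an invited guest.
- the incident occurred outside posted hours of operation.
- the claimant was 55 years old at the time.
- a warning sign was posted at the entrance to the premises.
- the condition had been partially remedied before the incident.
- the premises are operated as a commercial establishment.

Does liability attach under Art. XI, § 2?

No — not liable.

(1) no signage posted — not satisfied.
(a) no remedial action — fails.
(i) consent to enter — satisfied.
(ii) not (entrant a minor) — satisfied.
(b): T OR T → true.
So (2) is not satisfied (F AND T).
(3) during posted hours — fails.
Overall = F OR F OR F = false.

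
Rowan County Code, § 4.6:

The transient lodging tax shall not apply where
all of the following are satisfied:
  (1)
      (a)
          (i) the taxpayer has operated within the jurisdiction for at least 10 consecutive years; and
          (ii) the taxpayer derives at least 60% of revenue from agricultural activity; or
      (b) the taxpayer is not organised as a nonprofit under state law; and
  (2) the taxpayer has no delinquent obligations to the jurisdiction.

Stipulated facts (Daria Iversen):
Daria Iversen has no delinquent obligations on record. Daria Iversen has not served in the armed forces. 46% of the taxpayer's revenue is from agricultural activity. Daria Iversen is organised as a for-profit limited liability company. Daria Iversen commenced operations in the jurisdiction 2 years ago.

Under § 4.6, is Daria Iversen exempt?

(i) ≥ 10 yrs in jurisdiction — not satisfied.
(ii) ≥60% agricultural — not satisfied.
(a) = F AND F = false.
(b) not (nonprofit) — holds.
(1): F OR T → true.
(2) no delinquency — holds.
Overall = T AND T = true.

Yes — exempt.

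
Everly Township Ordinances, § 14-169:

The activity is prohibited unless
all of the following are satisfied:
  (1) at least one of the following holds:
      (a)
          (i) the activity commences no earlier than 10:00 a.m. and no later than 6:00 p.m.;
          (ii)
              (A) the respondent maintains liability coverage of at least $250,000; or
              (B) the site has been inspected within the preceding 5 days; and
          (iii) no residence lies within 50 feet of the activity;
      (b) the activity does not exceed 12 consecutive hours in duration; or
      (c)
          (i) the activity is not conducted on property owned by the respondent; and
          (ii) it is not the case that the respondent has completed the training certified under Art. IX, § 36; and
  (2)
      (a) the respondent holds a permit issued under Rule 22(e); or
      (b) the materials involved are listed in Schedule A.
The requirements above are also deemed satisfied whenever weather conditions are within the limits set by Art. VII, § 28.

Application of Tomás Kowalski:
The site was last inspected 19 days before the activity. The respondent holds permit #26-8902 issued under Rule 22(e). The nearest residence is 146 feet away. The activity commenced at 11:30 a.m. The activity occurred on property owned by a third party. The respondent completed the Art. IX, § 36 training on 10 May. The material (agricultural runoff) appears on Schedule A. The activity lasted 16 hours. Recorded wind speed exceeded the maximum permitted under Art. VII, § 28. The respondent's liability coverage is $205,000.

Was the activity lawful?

No — unlawful.

(i) start within hours — holds.
(A) coverage ≥ $250,000 — not satisfied.
(B) site inspected — fails.
So (ii) is not satisfied (F OR F).
(iii) no residence in 50 ft — met.
(a) = T AND F AND T = false.
(b) ≤ 12 hrs duration — not satisfied.
(i) not (own property) — satisfied.
(ii) not (training certified) — fails.
So (c) is not satisfied (T AND F).
So (1) is not satisfied (F OR F OR F).
(a) holds permit — met.
(b) Schedule A material — satisfied.
So (2) is satisfied (T OR T).
So Overall is not satisfied (F AND T).
Exception (weather ok) — not satisfied.
Result: main false OR exception false → false.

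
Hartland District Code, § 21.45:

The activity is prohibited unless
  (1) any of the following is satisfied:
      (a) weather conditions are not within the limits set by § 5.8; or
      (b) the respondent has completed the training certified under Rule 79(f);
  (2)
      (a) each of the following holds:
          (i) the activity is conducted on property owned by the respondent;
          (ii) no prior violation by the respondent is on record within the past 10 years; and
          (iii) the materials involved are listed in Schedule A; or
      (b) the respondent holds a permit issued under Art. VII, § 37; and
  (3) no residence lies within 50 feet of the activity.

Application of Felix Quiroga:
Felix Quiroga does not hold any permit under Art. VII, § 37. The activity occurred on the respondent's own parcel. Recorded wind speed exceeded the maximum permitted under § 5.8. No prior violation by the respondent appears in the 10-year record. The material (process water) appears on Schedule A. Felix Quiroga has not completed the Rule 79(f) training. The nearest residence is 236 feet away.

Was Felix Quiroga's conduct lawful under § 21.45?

Yes — lawful.

(a) not (weather ok) — met.
(b) training certified — fails.
(1): T OR F → true.
(i) own property — satisfied.
(ii) no prior violation — holds.
(iii) Schedule A material — holds.
So (a) is satisfied (T AND T AND T).
(b) holds permit — not satisfied.
(2) = T OR F = true.
(3) no residence in 50 ft — satisfied.
So Overall is satisfied (T AND T AND T).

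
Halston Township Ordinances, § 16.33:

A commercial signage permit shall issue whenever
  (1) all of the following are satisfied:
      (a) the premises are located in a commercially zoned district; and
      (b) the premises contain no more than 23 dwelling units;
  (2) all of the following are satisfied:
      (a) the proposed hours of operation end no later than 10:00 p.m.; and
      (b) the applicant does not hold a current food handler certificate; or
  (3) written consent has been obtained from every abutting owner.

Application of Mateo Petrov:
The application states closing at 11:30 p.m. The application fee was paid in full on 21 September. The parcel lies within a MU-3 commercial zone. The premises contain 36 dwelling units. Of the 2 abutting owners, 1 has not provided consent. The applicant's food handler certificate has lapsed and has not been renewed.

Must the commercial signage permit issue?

(a) commercially zoned — holds.
(b) ≤ 23 units — fails.
So (1) is not satisfied (T AND F).
(a) closes by 10 p.m. — fails.
(b) not (food handler cert.) — satisfied.
(2): F AND T → false.
(3) all abutters consent — not satisfied.
So Overall is not satisfied (F OR F OR F).

No — denied.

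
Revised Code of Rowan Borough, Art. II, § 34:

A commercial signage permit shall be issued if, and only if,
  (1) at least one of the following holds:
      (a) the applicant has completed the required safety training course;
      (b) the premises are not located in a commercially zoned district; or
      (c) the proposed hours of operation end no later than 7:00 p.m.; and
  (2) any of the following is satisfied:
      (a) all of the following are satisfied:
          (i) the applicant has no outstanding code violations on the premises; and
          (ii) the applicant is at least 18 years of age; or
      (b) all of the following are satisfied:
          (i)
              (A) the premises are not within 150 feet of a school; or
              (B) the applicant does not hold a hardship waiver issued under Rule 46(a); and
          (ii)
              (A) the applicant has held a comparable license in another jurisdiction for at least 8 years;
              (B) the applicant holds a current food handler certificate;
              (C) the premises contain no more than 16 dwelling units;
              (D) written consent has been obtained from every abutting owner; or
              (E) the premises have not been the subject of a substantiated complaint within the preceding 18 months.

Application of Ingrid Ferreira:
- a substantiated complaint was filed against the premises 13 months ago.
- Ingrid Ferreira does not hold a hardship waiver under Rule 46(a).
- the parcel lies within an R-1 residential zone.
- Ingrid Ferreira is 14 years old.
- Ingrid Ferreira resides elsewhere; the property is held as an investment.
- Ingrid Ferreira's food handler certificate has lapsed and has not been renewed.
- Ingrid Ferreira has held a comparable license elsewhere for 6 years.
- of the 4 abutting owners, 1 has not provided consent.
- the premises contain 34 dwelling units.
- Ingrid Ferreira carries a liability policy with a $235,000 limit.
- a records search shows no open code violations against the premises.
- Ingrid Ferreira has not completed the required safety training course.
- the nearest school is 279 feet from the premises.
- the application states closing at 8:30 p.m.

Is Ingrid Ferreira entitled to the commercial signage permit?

(a) safety training — fails.
(b) not (commercially zoned) — satisfied.
(c) closes by 7 p.m. — not met.
(1): F OR T OR F → true.
(i) no code violations — met.
(ii) age ≥ 18 — fails.
So (a) is not satisfied (T AND F).
(A) ≥150 ft from school — satisfied.
(B) not (hardship waiver) — holds.
So (i) is satisfied (T OR T).
(A) prior license ≥ 8 yr — fails.
(B) food handler cert. — not satisfied.
(C) ≤ 16 units — not satisfied.
(D) all abutters consent — fails.
(E) no complaint in 18 mo. — fails.
(ii) = F OR F OR F OR F OR F = false.
So (b) is not satisfied (T AND F).
(2): F OR F → false.
Overall = T AND F = false.

No — denied.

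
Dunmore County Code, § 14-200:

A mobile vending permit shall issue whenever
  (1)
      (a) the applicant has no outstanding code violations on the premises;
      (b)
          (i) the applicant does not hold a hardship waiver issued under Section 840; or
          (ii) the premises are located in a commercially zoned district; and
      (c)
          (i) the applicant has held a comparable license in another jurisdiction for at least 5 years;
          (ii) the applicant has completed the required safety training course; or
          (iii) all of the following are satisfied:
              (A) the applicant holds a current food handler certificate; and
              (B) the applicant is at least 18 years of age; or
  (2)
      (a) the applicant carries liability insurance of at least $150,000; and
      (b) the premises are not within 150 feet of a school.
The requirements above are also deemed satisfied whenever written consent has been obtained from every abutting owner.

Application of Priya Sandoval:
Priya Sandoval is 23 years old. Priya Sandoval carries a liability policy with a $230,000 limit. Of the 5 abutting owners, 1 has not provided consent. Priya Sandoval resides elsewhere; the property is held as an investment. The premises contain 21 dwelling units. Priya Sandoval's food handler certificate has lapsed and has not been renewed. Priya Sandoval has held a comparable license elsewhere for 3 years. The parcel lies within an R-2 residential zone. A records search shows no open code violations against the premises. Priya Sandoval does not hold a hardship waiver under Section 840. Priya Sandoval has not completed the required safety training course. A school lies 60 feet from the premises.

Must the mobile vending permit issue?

(a) no code violations — met.
(i) not (hardship waiver) — holds.
(ii) commercially zoned — not met.
(b): T OR F → true.
(i) prior license ≥ 5 yr — fails.
(ii) safety training — fails.
(A) food handler cert. — not satisfied.
(B) age ≥ 18 — met.
So (iii) is not satisfied (F AND T).
So (c) is not satisfied (F OR F OR F).
(1) = T AND T AND F = false.
(a) insurance ≥ $150,000 — satisfied.
(b) ≥150 ft from school — not met.
(2) = T AND F = false.
Overall = F OR F = false.
Exception (all abutters consent) — not satisfied.
Result: main false OR exception false → false.

No — denied.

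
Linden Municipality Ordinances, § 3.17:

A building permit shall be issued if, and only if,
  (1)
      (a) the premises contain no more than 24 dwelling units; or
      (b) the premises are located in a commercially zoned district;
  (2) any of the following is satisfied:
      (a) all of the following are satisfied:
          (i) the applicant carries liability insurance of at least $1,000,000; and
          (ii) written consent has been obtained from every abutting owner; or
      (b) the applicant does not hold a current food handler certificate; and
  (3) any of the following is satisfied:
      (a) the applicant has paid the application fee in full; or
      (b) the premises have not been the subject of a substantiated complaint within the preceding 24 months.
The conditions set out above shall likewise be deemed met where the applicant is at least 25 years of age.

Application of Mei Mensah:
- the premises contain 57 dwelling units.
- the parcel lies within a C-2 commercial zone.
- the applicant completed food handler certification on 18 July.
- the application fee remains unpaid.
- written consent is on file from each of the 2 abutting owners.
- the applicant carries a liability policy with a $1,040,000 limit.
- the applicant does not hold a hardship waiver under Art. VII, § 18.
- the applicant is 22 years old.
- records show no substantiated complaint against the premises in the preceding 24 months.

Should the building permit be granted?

(a) ≤ 24 units — fails.
(b) commercially zoned — satisfied.
(1) = F OR T = true.
(i) insurance ≥ $1,000,000 — satisfied.
(ii) all abutters consent — holds.
(a) = T AND T = true.
(b) not (food handler cert.) — fails.
(2) = T OR F = true.
(a) fee paid — not satisfied.
(b) no complaint in 24 mo. — satisfied.
(3) = F OR T = true.
So Overall is satisfied (T AND T AND T).
Exception (age ≥ 25) — not satisfied.
Result: main true OR exception false → true.

Yes — granted.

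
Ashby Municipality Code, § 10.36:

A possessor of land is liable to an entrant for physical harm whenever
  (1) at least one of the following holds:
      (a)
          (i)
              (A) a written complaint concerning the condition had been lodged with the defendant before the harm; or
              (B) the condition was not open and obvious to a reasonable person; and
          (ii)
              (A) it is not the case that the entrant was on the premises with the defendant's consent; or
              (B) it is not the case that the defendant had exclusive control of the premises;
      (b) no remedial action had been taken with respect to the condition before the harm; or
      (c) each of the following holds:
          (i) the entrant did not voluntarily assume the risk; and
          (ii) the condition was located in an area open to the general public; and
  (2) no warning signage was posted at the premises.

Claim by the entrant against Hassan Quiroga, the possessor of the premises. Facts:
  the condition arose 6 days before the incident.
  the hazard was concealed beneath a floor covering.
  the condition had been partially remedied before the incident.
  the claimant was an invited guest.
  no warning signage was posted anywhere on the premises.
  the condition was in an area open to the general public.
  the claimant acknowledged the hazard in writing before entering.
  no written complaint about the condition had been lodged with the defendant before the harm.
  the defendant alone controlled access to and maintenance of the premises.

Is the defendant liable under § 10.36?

(A) complaint lodged — fails.
(B) not open/obvious — holds.
(i): F OR T → true.
(A) not (consent to enter) — fails.
(B) not (exclusive control) — fails.
(ii): F OR F → false.
(a): T AND F → false.
(b) no remedial action — fails.
(i) no assumed risk — not satisfied.
(ii) public area — holds.
(c): F AND T → false.
(1) = F OR F OR F = false.
(2) no signage posted — satisfied.
So Overall is not satisfied (F AND T).

No — not liable.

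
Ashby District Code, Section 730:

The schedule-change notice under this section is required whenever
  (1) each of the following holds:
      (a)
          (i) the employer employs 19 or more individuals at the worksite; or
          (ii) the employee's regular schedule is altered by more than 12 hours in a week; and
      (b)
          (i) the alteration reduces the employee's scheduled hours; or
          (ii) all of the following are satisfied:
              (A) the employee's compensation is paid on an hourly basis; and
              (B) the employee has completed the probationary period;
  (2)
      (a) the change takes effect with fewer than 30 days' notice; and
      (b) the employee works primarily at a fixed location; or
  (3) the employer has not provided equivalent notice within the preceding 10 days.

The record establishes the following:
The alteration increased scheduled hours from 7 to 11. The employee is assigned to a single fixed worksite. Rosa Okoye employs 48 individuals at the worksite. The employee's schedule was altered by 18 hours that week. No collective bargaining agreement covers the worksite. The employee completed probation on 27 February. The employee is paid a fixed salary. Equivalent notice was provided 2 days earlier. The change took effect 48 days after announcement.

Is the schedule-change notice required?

No — not required.

(i) ≥ 19 at site — holds.
(ii) schedule shift > 12h — holds.
(a) = T OR T = true.
(i) hours reduced — fails.
(A) hourly-paid — fails.
(B) past probation — satisfied.
So (ii) is not satisfied (F AND T).
So (b) is not satisfied (F OR F).
(1) = T AND F = false.
(a) < 30 days' notice — fails.
(b) fixed location — met.
So (2) is not satisfied (F AND T).
(3) no recent notice — not satisfied.
Overall: F OR F OR F → false.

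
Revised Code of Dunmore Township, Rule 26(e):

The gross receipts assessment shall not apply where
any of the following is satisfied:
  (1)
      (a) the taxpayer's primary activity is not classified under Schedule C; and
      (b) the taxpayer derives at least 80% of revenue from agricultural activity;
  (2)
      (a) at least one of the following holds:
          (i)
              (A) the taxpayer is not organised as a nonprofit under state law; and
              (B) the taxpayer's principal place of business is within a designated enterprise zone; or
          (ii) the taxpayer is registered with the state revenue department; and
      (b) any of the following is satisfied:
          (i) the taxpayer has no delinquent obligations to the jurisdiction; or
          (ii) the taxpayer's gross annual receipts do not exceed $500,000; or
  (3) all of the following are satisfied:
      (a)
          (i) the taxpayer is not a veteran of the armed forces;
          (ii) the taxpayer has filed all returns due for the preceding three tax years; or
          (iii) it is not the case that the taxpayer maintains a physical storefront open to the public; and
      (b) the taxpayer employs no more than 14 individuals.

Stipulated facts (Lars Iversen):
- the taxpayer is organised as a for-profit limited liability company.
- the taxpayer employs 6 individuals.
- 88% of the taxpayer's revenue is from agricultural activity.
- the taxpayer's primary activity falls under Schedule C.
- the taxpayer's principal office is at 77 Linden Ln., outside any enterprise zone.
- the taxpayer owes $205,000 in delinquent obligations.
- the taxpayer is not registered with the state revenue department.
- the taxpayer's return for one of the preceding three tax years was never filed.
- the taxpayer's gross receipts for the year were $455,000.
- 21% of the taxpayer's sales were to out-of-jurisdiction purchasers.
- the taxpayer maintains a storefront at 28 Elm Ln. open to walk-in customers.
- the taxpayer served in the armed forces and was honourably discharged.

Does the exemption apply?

No — not exempt.

(a) not (Schedule C activity) — fails.
(b) ≥80% agricultural — holds.
(1): F AND T → false.
(A) not (nonprofit) — satisfied.
(B) in enterprise zone — not satisfied.
(i): T AND F → false.
(ii) state-registered — not met.
(a) = F OR F = false.
(i) no delinquency — fails.
(ii) receipts ≤ $500,000 — satisfied.
So (b) is satisfied (F OR T).
So (2) is not satisfied (F AND T).
(i) not (veteran) — not satisfied.
(ii) returns current — not satisfied.
(iii) not (has storefront) — not met.
So (a) is not satisfied (F OR F OR F).
(b) ≤ 14 employees — holds.
So (3) is not satisfied (F AND T).
So Overall is not satisfied (F OR F OR F).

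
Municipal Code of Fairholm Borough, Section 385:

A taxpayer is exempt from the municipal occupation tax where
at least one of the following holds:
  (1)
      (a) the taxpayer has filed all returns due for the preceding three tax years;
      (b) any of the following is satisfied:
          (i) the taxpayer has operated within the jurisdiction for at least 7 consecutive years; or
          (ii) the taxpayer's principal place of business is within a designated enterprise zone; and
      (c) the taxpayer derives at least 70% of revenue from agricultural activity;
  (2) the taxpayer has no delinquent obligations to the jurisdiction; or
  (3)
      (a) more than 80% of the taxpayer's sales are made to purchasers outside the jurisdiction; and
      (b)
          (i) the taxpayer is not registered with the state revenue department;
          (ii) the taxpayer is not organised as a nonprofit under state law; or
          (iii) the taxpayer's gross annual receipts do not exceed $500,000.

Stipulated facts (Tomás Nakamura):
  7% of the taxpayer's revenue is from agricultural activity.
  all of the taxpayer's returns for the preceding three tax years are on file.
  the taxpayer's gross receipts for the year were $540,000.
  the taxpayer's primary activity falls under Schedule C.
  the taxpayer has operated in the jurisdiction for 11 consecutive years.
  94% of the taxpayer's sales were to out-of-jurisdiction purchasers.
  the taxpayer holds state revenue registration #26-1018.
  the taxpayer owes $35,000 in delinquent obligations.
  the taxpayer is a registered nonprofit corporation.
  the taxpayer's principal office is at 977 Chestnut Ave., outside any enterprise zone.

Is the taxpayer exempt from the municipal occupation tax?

(a) returns current — satisfied.
(i) ≥ 7 yrs in jurisdiction — met.
(ii) in enterprise zone — fails.
(b) = T OR F = true.
(c) ≥70% agricultural — not satisfied.
(1) = T AND T AND F = false.
(2) no delinquency — fails.
(a) >80% out-of-jur. sales — satisfied.
(i) not (state-registered) — not met.
(ii) not (nonprofit) — fails.
(iii) receipts ≤ $500,000 — not satisfied.
(b) = F OR F OR F = false.
(3) = T AND F = false.
Overall = F OR F OR F = false.

No — not exempt.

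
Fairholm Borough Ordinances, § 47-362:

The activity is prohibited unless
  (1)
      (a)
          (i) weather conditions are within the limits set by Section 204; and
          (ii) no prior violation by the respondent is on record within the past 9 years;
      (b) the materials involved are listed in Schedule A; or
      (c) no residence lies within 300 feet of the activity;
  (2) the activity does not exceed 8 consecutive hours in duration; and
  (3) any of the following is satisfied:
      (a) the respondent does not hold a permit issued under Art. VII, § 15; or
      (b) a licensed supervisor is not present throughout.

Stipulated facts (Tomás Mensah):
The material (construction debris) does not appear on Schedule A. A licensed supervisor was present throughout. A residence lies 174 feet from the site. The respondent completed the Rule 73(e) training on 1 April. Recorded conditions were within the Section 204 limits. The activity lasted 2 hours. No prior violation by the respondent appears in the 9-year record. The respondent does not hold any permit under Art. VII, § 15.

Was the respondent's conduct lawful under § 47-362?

Yes — lawful.

(i) weather ok — holds.
(ii) no prior violation — met.
So (a) is satisfied (T AND T).
(b) Schedule A material — fails.
(c) no residence in 300 ft — fails.
(1): T OR F OR F → true.
(2) ≤ 8 hrs duration — met.
(a) not (holds permit) — met.
(b) not (supervisor present) — not satisfied.
(3): T OR F → true.
Overall = T AND T AND T = true.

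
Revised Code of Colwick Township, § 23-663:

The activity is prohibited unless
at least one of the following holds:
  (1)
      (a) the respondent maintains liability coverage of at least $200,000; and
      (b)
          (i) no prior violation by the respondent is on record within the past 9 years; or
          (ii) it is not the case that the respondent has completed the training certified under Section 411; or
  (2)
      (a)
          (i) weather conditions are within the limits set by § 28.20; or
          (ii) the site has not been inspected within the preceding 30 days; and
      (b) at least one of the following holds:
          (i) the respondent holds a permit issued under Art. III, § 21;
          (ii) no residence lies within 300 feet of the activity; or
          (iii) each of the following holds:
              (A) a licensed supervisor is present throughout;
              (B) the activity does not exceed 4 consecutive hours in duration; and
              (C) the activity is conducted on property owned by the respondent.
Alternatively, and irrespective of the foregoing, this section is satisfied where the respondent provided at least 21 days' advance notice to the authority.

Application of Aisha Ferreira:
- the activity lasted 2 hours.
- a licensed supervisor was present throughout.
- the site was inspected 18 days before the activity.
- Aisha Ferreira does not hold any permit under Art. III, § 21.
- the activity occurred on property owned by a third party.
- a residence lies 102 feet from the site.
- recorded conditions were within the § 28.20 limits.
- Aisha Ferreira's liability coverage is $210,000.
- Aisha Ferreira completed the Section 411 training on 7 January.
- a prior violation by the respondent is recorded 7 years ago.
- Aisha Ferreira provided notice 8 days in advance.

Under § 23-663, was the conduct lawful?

(a) coverage ≥ $200,000 — met.
(i) no prior violation — fails.
(ii) not (training certified) — not met.
So (b) is not satisfied (F OR F).
So (1) is not satisfied (T AND F).
(i) weather ok — holds.
(ii) not (site inspected) — fails.
So (a) is satisfied (T OR F).
(i) holds permit — not met.
(ii) no residence in 300 ft — fails.
(A) supervisor present — holds.
(B) ≤ 4 hrs duration — met.
(C) own property — not met.
(iii): T AND T AND F → false.
So (b) is not satisfied (F OR F OR F).
(2): T AND F → false.
So Overall is not satisfied (F OR F).
Exception (≥21 days' notice) — not satisfied.
Result: main false OR exception false → false.

No — unlawful.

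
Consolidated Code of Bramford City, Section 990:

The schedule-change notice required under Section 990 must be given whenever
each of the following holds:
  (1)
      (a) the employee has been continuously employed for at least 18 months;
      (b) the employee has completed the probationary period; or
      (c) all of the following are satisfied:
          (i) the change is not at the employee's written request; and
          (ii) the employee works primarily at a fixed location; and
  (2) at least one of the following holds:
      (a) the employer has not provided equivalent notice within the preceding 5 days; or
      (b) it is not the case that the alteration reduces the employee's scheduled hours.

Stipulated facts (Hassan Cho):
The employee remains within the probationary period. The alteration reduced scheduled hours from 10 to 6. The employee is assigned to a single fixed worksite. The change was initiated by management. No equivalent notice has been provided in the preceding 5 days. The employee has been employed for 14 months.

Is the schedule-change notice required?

Yes — required.

(a) tenure ≥ 18 mo. — not met.
(b) past probation — fails.
(i) not employee-requested — holds.
(ii) fixed location — met.
So (c) is satisfied (T AND T).
(1) = F OR F OR T = true.
(a) no recent notice — holds.
(b) not (hours reduced) — fails.
So (2) is satisfied (T OR F).
Overall: T AND T → true.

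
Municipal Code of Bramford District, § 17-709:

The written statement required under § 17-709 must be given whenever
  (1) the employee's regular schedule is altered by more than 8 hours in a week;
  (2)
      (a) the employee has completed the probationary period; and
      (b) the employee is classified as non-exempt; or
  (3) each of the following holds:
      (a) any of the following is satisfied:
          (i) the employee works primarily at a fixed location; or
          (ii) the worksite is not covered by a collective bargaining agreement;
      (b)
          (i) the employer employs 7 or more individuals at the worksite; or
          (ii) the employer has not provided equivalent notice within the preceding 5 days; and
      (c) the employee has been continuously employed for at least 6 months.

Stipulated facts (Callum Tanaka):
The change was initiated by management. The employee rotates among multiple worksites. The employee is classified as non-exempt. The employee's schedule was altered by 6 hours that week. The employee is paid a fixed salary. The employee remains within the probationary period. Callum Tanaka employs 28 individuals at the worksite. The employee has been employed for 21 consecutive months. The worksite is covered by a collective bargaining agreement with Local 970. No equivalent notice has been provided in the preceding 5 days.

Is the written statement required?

(1) schedule shift > 8h — fails.
(a) past probation — not satisfied.
(b) non-exempt — holds.
So (2) is not satisfied (F AND T).
(i) fixed location — not met.
(ii) no CBA — not satisfied.
(a) = F OR F = false.
(i) ≥ 7 at site — satisfied.
(ii) no recent notice — holds.
So (b) is satisfied (T OR T).
(c) tenure ≥ 6 mo. — holds.
(3) = F AND T AND T = false.
Overall = F OR F OR F = false.

No — not required.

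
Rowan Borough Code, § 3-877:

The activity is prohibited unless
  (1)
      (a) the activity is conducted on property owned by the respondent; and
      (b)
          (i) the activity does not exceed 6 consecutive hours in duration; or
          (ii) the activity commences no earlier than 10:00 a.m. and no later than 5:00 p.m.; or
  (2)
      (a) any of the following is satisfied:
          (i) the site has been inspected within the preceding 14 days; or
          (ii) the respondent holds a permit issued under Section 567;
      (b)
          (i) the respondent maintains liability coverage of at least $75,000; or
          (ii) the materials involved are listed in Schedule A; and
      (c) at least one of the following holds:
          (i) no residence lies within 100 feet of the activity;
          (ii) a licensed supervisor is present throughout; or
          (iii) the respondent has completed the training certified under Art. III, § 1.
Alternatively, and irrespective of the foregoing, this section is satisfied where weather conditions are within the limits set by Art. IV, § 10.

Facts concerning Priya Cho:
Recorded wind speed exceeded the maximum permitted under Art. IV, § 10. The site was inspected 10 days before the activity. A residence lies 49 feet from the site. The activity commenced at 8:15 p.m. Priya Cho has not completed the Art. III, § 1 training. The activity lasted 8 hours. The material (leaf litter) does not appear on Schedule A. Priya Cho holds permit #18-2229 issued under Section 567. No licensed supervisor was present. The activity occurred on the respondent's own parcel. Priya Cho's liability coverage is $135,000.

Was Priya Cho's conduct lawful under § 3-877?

(a) own property — satisfied.
(i) ≤ 6 hrs duration — not satisfied.
(ii) start within hours — fails.
So (b) is not satisfied (F OR F).
(1) = T AND F = false.
(i) site inspected — holds.
(ii) holds permit — met.
(a): T OR T → true.
(i) coverage ≥ $75,000 — satisfied.
(ii) Schedule A material — not satisfied.
(b): T OR F → true.
(i) no residence in 100 ft — not satisfied.
(ii) supervisor present — not met.
(iii) training certified — not met.
(c): F OR F OR F → false.
(2): T AND T AND F → false.
So Overall is not satisfied (F OR F).
Exception (weather ok) — not satisfied.
Result: main false OR exception false → false.

No — unlawful.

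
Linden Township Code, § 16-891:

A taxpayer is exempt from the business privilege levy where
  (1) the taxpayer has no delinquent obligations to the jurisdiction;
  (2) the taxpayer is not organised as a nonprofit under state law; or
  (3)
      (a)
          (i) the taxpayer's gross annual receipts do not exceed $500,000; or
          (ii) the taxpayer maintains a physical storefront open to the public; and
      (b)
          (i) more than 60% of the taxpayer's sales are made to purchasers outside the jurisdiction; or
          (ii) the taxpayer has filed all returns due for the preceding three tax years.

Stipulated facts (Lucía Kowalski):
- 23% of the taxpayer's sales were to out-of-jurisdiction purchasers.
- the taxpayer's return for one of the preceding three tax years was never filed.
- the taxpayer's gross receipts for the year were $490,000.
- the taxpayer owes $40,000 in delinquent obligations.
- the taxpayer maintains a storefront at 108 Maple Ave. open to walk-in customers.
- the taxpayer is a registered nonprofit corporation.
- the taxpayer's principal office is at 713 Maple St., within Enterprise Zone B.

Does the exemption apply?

(1) no delinquency — fails.
(2) not (nonprofit) — not met.
(i) receipts ≤ $500,000 — satisfied.
(ii) has storefront — met.
(a) = T OR T = true.
(i) >60% out-of-jur. sales — not met.
(ii) returns current — not met.
(b): F OR F → false.
(3): T AND F → false.
So Overall is not satisfied (F OR F OR F).

No — not exempt.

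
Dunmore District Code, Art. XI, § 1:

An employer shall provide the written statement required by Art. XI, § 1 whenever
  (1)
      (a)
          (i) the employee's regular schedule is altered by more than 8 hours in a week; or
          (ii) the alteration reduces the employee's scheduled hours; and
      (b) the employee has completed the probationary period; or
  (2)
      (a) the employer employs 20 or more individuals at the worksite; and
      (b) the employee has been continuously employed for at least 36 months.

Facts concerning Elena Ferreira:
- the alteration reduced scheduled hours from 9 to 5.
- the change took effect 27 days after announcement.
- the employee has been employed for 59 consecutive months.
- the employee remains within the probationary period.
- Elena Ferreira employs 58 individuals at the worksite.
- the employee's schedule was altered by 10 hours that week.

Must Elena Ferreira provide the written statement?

(i) schedule shift > 8h — met.
(ii) hours reduced — met.
(a): T OR T → true.
(b) past probation — not satisfied.
So (1) is not satisfied (T AND F).
(a) ≥ 20 at site — holds.
(b) tenure ≥ 36 mo. — satisfied.
So (2) is satisfied (T AND T).
Overall = F OR T = true.

Yes — required.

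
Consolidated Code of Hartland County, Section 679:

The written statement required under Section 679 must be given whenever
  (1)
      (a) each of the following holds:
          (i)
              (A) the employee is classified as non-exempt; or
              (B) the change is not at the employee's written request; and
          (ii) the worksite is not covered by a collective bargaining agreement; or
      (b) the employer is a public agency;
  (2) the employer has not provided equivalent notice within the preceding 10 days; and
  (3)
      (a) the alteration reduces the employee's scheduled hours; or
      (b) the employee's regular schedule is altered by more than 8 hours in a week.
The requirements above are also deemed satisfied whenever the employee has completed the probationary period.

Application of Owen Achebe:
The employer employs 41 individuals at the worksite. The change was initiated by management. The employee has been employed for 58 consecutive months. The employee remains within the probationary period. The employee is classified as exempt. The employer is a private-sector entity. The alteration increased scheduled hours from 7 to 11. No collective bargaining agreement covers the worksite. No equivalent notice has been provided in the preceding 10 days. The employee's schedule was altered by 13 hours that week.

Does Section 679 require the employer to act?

(A) non-exempt — not satisfied.
(B) not employee-requested — satisfied.
(i): F OR T → true.
(ii) no CBA — holds.
(a): T AND T → true.
(b) public agency — not satisfied.
So (1) is satisfied (T OR F).
(2) no recent notice — met.
(a) hours reduced — not satisfied.
(b) schedule shift > 8h — met.
So (3) is satisfied (F OR T).
Overall: T AND T AND T → true.
Exception (past probation) — not satisfied.
Result: main true OR exception false → true.

Yes — required.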